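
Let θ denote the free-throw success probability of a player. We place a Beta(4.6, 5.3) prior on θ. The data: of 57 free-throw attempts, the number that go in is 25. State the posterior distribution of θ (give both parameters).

Posterior: Beta(29.6, 37.3)

Observing 25 successes and 32 failures updates Beta(4.6, 5.3) by adding the success and failure counts to the two shape parameters: α = 4.6+25 = 29.6, β = 5.3+32 = 37.3.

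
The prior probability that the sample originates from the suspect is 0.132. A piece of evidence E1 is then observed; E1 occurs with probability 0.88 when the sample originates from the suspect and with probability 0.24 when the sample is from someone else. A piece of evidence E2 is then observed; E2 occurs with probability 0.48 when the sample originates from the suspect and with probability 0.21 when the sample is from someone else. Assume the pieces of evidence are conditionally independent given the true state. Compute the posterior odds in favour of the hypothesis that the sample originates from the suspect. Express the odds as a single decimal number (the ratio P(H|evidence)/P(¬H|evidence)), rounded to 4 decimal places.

Prior odds = 0.132/(1−0.132) = 0.15207. In log-odds, ln(0.15207) = -1.8834.
Add log likelihood ratios: ln(3.6667) + ln(2.2857) = 2.1260.
Posterior log-odds = 0.24257, so posterior odds = exp(0.24257) = 1.2745.

Posterior odds ≈ 1.2745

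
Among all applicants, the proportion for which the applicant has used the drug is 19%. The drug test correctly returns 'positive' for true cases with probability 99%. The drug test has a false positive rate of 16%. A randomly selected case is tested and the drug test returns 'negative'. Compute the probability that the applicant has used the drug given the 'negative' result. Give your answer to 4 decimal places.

P(H | E) ≈ 0.0028

Let H be the event that the applicant has used the drug. P(H) = 0.19, so P(¬H) = 0.81. With E the 'negative' result, P(E|H) = 0.01 and P(E|¬H) = 0.84.
P(E) = 0.01·0.19 + 0.84·0.81 = 0.0019000 + 0.68040 = 0.68230.
By Bayes' theorem, P(H|E) = 0.0019000 / 0.68230 = 0.0028.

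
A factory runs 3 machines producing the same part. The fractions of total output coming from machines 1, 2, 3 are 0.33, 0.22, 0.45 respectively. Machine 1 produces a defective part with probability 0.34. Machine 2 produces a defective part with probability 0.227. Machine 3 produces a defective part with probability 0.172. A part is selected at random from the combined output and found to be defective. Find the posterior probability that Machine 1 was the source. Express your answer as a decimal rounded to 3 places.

P(defective|M1) = 0.34; P(defective|M2) = 0.227; P(defective|M3) = 0.172.
Prior × likelihood for each source: 0.33·0.34=0.1122, 0.22·0.227=0.04994, 0.45·0.172=0.07740. Summing gives P(defective) = 0.23954.
P(Machine 1 | defective) = 0.1122 / 0.23954 = 0.468.

Posterior probability ≈ 0.468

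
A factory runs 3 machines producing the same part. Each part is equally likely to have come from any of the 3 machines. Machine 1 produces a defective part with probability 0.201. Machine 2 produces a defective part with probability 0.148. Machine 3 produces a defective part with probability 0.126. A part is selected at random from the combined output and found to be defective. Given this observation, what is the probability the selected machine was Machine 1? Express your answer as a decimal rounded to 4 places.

Tabulate prior·likelihood by source: [1] prior 0.333333, lik 0.201, product 0.06700; [2] prior 0.333333, lik 0.148, product 0.04933; [3] prior 0.333333, lik 0.126, product 0.04200.
Normalizing constant = 0.15833; the posterior for Machine 1 is its product over the sum, 0.06700/0.15833 = 0.4232.

Posterior probability ≈ 0.4232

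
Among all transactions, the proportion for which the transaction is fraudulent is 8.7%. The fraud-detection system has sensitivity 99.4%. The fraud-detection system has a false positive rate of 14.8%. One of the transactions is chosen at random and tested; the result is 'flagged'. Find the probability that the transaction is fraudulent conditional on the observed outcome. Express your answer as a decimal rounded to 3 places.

P(H | E) ≈ 0.390

Let H be the event that the transaction is fraudulent. P(H) = 0.087, so P(¬H) = 0.913. With E the 'flagged' result, P(E|H) = 0.994 and P(E|¬H) = 0.148.
P(E) = 0.994·0.087 + 0.148·0.913 = 0.086478 + 0.13512 = 0.22160.
By Bayes' theorem, P(H|E) = 0.086478 / 0.22160 = 0.390.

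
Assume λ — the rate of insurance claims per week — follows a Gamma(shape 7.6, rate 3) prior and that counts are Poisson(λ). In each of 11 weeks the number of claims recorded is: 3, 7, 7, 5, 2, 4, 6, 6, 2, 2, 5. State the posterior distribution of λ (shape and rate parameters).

Posterior: Gamma(shape=56.6, rate=14)

The Poisson likelihood adds the total count to the shape and the number of exposure periods to the rate. Here ∑xᵢ = 49 and n = 11, so shape 7.6→56.6 and rate 3→14.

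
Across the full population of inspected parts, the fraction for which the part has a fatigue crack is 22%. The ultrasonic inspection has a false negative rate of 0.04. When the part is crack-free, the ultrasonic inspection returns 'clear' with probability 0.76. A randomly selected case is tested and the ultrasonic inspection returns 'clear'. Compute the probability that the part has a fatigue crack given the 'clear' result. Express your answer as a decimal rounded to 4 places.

Write H for 'the part has a fatigue crack'. Prior odds H:¬H = 0.22/0.78 = 0.28205. For the 'clear' outcome, the likelihood ratio is 0.04/0.76 = 0.052632.
Posterior odds = 0.28205 × 0.052632 = 0.014845, so P(H|E) = 0.014845/(1+0.014845) = 0.0146.

P(H | E) ≈ 0.0146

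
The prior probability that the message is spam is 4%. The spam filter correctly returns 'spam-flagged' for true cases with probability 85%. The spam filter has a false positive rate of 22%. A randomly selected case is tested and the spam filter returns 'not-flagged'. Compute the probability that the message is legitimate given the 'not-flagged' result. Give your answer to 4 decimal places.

P(¬H | E) ≈ 0.9921

Let H be the event that the message is spam. P(H) = 0.04, so P(¬H) = 0.96. With E the 'not-flagged' result, P(E|H) = 0.15 and P(E|¬H) = 0.78.
P(E) = 0.15·0.04 + 0.78·0.96 = 0.0060000 + 0.74880 = 0.75480.
By Bayes' theorem, P(H|E) = 0.0060000 / 0.75480 = 0.0079. Hence P(¬H|E) = 1 − 0.0079 = 0.9921.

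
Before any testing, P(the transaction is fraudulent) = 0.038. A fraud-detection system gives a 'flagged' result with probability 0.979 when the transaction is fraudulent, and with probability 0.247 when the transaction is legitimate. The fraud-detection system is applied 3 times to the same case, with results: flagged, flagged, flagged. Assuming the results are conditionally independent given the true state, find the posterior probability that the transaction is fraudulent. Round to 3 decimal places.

Posterior P(H) ≈ 0.711

With H the event that the transaction is fraudulent, the joint likelihood of the observed sequence is P(data|H) = 0.979·0.979·0.979 = 0.93831 and P(data|¬H) = 0.247·0.247·0.247 = 0.015069.
Bayes: P(H|data) = 0.038·0.93831 / (0.038·0.93831 + 0.962·0.015069) = 0.035656/0.050153 = 0.7109.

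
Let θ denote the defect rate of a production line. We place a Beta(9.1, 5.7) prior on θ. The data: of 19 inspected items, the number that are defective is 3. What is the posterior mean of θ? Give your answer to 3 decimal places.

Observing 3 successes and 16 failures updates Beta(9.1, 5.7) by adding the success and failure counts to the two shape parameters: α = 9.1+3 = 12.1, β = 5.7+16 = 21.7.
Posterior mean = α/(α+β) = 12.1/33.8 = 0.358.

Posterior mean ≈ 0.358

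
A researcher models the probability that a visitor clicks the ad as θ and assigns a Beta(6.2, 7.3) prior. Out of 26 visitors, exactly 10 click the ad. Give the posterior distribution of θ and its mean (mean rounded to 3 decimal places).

The binomial likelihood is conjugate to the Beta prior: with 10 successes and 16 failures, the posterior is Beta(6.2+10, 7.3+16) = Beta(16.2, 23.3).
E[θ | data] = 16.2/(16.2+23.3) = 0.410.

Posterior: Beta(16.2, 23.3); mean ≈ 0.410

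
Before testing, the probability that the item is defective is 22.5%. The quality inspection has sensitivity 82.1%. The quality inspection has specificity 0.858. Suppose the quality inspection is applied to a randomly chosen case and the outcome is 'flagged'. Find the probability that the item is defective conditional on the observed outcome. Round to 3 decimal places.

P(H | E) ≈ 0.627

Write H for 'the item is defective'. Prior odds H:¬H = 0.225/0.775 = 0.29032. For the 'flagged' outcome, the likelihood ratio is 0.821/0.142 = 5.7817.
Posterior odds = 0.29032 × 5.7817 = 1.6786, so P(H|E) = 1.6786/(1+1.6786) = 0.627.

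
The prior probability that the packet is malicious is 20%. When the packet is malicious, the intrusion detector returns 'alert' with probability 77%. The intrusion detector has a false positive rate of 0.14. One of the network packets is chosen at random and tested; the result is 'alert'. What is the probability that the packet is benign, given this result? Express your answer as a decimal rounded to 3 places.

Write H for 'the packet is malicious'. Prior odds H:¬H = 0.2/0.8 = 0.25000. For the 'alert' outcome, the likelihood ratio is 0.77/0.14 = 5.5000.
Posterior odds = 0.25000 × 5.5000 = 1.3750, so P(H|E) = 1.3750/(1+1.3750) = 0.579. Then P(¬H|E) = 1 − 0.579 = 0.421.

P(¬H | E) ≈ 0.421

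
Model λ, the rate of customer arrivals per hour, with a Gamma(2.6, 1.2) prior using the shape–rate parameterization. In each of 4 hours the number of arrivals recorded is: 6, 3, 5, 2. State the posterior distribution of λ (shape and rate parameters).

Posterior: Gamma(shape=18.6, rate=5.2)

The Poisson likelihood adds the total count to the shape and the number of exposure periods to the rate. Here ∑xᵢ = 16 and n = 4, so shape 2.6→18.6 and rate 1.2→5.2.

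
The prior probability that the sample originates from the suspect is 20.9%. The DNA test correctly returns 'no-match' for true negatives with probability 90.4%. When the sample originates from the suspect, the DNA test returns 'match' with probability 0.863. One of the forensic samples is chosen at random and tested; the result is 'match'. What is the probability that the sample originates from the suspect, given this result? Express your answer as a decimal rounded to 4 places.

P(H | E) ≈ 0.7037

Write H for 'the sample originates from the suspect'. Prior odds H:¬H = 0.209/0.791 = 0.26422. For the 'match' outcome, the likelihood ratio is 0.863/0.096 = 8.9896.
Posterior odds = 0.26422 × 8.9896 = 2.3753, so P(H|E) = 2.3753/(1+2.3753) = 0.7037.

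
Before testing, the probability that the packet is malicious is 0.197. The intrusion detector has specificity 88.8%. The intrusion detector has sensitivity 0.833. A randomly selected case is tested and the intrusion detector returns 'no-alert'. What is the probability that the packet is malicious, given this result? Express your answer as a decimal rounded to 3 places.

P(H | E) ≈ 0.044

Let H be the event that the packet is malicious. P(H) = 0.197, so P(¬H) = 0.803. With E the 'no-alert' result, P(E|H) = 0.167 and P(E|¬H) = 0.888.
P(E) = 0.167·0.197 + 0.888·0.803 = 0.032899 + 0.71306 = 0.74596.
By Bayes' theorem, P(H|E) = 0.032899 / 0.74596 = 0.044.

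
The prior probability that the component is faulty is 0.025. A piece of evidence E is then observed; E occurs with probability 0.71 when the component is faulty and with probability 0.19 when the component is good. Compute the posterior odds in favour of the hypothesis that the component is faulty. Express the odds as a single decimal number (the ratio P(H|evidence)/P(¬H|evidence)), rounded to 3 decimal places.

Posterior odds ≈ 0.096

Prior odds = 0.025/(1−0.025) = 0.025641. In log-odds, ln(0.025641) = -3.6636.
Add log likelihood ratio: ln(3.7368) = 1.3182.
Posterior log-odds = -2.3453, so posterior odds = exp(-2.3453) = 0.095816.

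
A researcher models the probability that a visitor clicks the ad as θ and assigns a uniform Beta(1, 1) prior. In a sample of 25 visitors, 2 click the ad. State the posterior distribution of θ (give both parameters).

The binomial likelihood is conjugate to the Beta prior: with 2 successes and 23 failures, the posterior is Beta(1+2, 1+23) = Beta(3, 24).

Posterior: Beta(3, 24)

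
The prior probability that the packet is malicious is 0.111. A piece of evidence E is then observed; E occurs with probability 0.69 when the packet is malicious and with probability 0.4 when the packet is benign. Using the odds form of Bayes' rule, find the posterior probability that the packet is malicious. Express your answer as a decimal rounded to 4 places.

Prior odds = 0.111/(1−0.111) = 0.12486. In log-odds, ln(0.12486) = -2.0806.
Add log likelihood ratio: ln(1.7250) = 0.54523.
Posterior log-odds = -1.5353, so posterior odds = exp(-1.5353) = 0.21538. Converting, P(H|E) = 0.21538/1.2154 = 0.1772.

Posterior probability ≈ 0.1772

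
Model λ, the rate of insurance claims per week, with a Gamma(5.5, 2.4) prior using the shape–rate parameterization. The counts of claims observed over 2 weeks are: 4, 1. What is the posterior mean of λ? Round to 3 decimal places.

Posterior mean ≈ 2.386

Total count ∑xᵢ = 5 over n = 2 weeks.
Gamma is conjugate to the Poisson likelihood: posterior is Gamma(shape = 5.5+5 = 10.5, rate = 2.4+2 = 4.4).
Posterior mean = shape/rate = 10.5/4.4 = 2.386.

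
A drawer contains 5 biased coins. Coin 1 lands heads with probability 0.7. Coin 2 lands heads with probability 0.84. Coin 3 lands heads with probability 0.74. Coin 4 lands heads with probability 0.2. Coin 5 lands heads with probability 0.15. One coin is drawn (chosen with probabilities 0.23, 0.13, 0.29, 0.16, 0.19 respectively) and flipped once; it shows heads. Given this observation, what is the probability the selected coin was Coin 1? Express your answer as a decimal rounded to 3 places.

Posterior probability ≈ 0.295

P(heads|C1) = 0.7; P(heads|C2) = 0.84; P(heads|C3) = 0.74; P(heads|C4) = 0.2; P(heads|C5) = 0.15.
Prior × likelihood for each source: 0.23·0.7=0.1610, 0.13·0.84=0.1092, 0.29·0.74=0.2146, 0.16·0.2=0.03200, 0.19·0.15=0.02850. Summing gives P(heads) = 0.54530.
P(Coin 1 | heads) = 0.1610 / 0.54530 = 0.295.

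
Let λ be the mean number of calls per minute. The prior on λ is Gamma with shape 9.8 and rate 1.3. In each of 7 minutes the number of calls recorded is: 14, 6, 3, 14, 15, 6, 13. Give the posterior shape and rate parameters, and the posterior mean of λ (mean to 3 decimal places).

Posterior: Gamma(shape=80.8, rate=8.3); mean ≈ 9.735

Total count ∑xᵢ = 71 over n = 7 minutes.
Gamma is conjugate to the Poisson likelihood: posterior is Gamma(shape = 9.8+71 = 80.8, rate = 1.3+7 = 8.3).
E[λ | data] = 80.8/8.3 = 9.735.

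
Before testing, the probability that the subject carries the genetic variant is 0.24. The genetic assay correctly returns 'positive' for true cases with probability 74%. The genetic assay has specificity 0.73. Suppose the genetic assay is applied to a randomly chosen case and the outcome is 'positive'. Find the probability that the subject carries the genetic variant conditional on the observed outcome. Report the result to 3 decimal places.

P(H | E) ≈ 0.464

Write H for 'the subject carries the genetic variant'. Prior odds H:¬H = 0.24/0.76 = 0.31579. For the 'positive' outcome, the likelihood ratio is 0.74/0.27 = 2.7407.
Posterior odds = 0.31579 × 2.7407 = 0.86550, so P(H|E) = 0.86550/(1+0.86550) = 0.464.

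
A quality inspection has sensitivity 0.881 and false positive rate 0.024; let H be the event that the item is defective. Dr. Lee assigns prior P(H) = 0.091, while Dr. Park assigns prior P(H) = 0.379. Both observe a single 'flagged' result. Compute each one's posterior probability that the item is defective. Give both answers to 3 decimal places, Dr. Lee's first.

Dr. Lee: 0.786; Dr. Park: 0.957

The likelihood ratio for a 'flagged' result is 0.881/0.024 = 36.708.
Dr. Lee: prior odds 0.091/0.909 = 0.10011; posterior odds 3.6749; posterior probability 0.786.
Dr. Park: prior odds 0.379/0.621 = 0.61031; posterior odds 22.403; posterior probability 0.957.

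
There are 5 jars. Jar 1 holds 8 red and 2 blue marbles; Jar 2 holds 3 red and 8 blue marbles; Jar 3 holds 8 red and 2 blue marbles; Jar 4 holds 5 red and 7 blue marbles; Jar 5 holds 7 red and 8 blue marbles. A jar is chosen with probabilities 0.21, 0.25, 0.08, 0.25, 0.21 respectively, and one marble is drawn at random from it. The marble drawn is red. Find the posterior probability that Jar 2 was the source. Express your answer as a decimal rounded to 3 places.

Posterior probability ≈ 0.136

P(red|Jar 1) = 0.8; P(red|Jar 2) = 0.2727; P(red|Jar 3) = 0.8; P(red|Jar 4) = 0.4167; P(red|Jar 5) = 0.4667.
Prior × likelihood for each source: 0.21·0.8=0.1680, 0.25·0.2727=0.06818, 0.08·0.8=0.06400, 0.25·0.4167=0.1042, 0.21·0.4667=0.09800. Summing gives P(red) = 0.50235.
P(Jar 2 | red) = 0.06818 / 0.50235 = 0.136.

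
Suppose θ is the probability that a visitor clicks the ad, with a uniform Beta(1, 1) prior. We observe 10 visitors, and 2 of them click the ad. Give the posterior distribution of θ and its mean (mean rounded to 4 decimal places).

Posterior: Beta(3, 9); mean ≈ 0.2500

Observing 2 successes and 8 failures updates Beta(1, 1) by adding the success and failure counts to the two shape parameters: α = 1+2 = 3, β = 1+8 = 9.
E[θ | data] = 3/(3+9) = 0.2500.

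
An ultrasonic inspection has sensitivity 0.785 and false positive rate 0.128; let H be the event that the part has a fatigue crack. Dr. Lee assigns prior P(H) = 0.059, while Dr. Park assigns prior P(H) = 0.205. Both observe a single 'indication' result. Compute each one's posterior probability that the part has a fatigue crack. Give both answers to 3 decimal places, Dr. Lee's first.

The likelihood ratio for an 'indication' result is 0.785/0.128 = 6.1328.
Dr. Lee: prior odds 0.059/0.941 = 0.062699; posterior odds 0.38452; posterior probability 0.278.
Dr. Park: prior odds 0.205/0.795 = 0.25786; posterior odds 1.5814; posterior probability 0.613.

Dr. Lee: 0.278; Dr. Park: 0.613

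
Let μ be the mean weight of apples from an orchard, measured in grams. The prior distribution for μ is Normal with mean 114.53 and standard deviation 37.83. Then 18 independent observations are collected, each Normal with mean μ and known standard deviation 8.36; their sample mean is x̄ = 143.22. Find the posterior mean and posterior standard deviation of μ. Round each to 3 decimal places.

With known σ, the Normal prior is conjugate. Weight on the data is w = (n/σ²)/(n/σ² + 1/τ₀²) = 0.257549/(0.257549+0.00069876) = 0.99729.
Posterior mean = w·x̄ + (1−w)·μ₀ = 0.99729·143.22 + 0.0027058·114.53 = 143.142. Posterior variance = 1/(0.257549+0.00069876) = 3.87225, so SD = 1.968.

Posterior mean ≈ 143.142; posterior SD ≈ 1.968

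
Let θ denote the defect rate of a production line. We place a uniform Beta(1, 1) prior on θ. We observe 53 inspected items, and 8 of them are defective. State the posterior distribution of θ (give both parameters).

Posterior: Beta(9, 46)

Observing 8 successes and 45 failures updates Beta(1, 1) by adding the success and failure counts to the two shape parameters: α = 1+8 = 9, β = 1+45 = 46.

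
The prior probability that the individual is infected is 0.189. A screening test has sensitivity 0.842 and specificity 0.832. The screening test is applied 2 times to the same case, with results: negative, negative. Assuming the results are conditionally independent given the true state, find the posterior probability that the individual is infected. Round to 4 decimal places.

Posterior P(H) ≈ 0.0083

With H the event that the individual is infected, the joint likelihood of the observed sequence is P(data|H) = 0.158·0.158 = 0.024964 and P(data|¬H) = 0.832·0.832 = 0.69222.
Bayes: P(H|data) = 0.189·0.024964 / (0.189·0.024964 + 0.811·0.69222) = 0.0047182/0.56611 = 0.0083.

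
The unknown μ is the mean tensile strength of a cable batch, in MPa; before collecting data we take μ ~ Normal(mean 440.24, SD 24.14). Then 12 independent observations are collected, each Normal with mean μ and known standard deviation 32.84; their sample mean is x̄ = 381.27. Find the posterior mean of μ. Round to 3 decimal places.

Prior precision 1/τ₀² = 1/24.14² = 0.00171603; data precision n/σ² = 12/32.84² = 0.0111269.
Posterior precision = 0.00171603 + 0.0111269 = 0.0128430.
Posterior mean = (0.00171603·440.24 + 0.0111269·381.27) / 0.0128430 = 389.149.

Posterior mean ≈ 389.149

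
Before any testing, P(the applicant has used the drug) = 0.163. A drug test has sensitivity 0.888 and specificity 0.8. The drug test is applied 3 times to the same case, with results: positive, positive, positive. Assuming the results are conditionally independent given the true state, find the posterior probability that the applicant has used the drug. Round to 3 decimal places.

Posterior P(H) ≈ 0.945

Let H be the event that the applicant has used the drug; start with P(H) = 0.163. P('positive'|H) = 0.888, P('positive'|¬H) = 0.2.
Update on result 1 ('positive'): P(H) ← 0.888·0.1630 / (0.888·0.1630 + 0.2·0.8370) = 0.14474/0.31214 = 0.4637.
Update on result 2 ('positive'): P(H) ← 0.888·0.4637 / (0.888·0.4637 + 0.2·0.5363) = 0.41177/0.51903 = 0.7933.
Update on result 3 ('positive'): P(H) ← 0.888·0.7933 / (0.888·0.7933 + 0.2·0.2067) = 0.70449/0.74582 = 0.9446.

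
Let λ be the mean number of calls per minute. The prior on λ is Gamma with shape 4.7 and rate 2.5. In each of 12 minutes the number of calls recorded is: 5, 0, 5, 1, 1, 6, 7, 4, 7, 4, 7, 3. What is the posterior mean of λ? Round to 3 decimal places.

Posterior mean ≈ 3.772

Total count ∑xᵢ = 50 over n = 12 minutes.
Gamma is conjugate to the Poisson likelihood: posterior is Gamma(shape = 4.7+50 = 54.7, rate = 2.5+12 = 14.5).
Posterior mean = shape/rate = 54.7/14.5 = 3.772.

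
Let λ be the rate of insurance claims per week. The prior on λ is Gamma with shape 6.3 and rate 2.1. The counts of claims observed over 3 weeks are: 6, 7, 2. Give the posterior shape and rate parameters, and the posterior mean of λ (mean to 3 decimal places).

Posterior: Gamma(shape=21.3, rate=5.1); mean ≈ 4.176

Total count ∑xᵢ = 15 over n = 3 weeks.
Gamma is conjugate to the Poisson likelihood: posterior is Gamma(shape = 6.3+15 = 21.3, rate = 2.1+3 = 5.1).
E[λ | data] = 21.3/5.1 = 4.176.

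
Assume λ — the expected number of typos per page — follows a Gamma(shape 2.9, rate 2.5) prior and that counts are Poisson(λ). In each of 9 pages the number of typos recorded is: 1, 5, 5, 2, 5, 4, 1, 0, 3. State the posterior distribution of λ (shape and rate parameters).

Posterior: Gamma(shape=28.9, rate=11.5)

Total count ∑xᵢ = 26 over n = 9 pages.
Gamma is conjugate to the Poisson likelihood: posterior is Gamma(shape = 2.9+26 = 28.9, rate = 2.5+9 = 11.5).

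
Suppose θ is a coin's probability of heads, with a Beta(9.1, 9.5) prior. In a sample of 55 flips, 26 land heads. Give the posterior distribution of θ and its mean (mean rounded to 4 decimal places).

Observing 26 successes and 29 failures updates Beta(9.1, 9.5) by adding the success and failure counts to the two shape parameters: α = 9.1+26 = 35.1, β = 9.5+29 = 38.5.
E[θ | data] = 35.1/(35.1+38.5) = 0.4769.

Posterior: Beta(35.1, 38.5); mean ≈ 0.4769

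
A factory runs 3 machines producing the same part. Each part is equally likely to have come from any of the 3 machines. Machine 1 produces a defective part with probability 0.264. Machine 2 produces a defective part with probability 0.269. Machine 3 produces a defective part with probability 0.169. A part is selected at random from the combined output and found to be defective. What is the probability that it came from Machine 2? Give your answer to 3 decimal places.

Tabulate prior·likelihood by source: [1] prior 0.333333, lik 0.264, product 0.08800; [2] prior 0.333333, lik 0.269, product 0.08967; [3] prior 0.333333, lik 0.169, product 0.05633.
Normalizing constant = 0.23400; the posterior for Machine 2 is its product over the sum, 0.08967/0.23400 = 0.383.

Posterior probability ≈ 0.383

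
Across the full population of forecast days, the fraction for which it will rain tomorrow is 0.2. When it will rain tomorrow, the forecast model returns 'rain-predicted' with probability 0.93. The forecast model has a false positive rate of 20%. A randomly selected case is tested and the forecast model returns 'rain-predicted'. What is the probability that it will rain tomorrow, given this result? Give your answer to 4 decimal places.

P(H | E) ≈ 0.5376

Let H be the event that it will rain tomorrow. P(H) = 0.2, so P(¬H) = 0.8. With E the 'rain-predicted' result, P(E|H) = 0.93 and P(E|¬H) = 0.2.
P(E) = 0.93·0.2 + 0.2·0.8 = 0.18600 + 0.16000 = 0.34600.
By Bayes' theorem, P(H|E) = 0.18600 / 0.34600 = 0.5376.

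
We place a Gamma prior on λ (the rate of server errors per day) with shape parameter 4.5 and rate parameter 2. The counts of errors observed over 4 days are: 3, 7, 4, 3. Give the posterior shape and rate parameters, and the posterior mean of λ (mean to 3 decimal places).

Total count ∑xᵢ = 17 over n = 4 days.
Gamma is conjugate to the Poisson likelihood: posterior is Gamma(shape = 4.5+17 = 21.5, rate = 2+4 = 6).
E[λ | data] = 21.5/6 = 3.583.

Posterior: Gamma(shape=21.5, rate=6); mean ≈ 3.583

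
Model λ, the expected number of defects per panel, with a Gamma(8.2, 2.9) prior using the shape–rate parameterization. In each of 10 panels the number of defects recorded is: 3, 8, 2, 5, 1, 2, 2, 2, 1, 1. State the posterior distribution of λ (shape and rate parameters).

Total count ∑xᵢ = 27 over n = 10 panels.
Gamma is conjugate to the Poisson likelihood: posterior is Gamma(shape = 8.2+27 = 35.2, rate = 2.9+10 = 12.9).

Posterior: Gamma(shape=35.2, rate=12.9)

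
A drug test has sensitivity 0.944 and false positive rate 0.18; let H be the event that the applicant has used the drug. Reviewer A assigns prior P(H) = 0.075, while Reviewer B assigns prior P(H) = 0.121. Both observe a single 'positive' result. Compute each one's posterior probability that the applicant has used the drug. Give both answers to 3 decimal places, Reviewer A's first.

P('+'|H) = 0.944, P('+'|¬H) = 0.18.
Reviewer A: numerator 0.944·0.075 = 0.070800; evidence = 0.070800+0.18·0.925 = 0.23730; posterior = 0.298.
Reviewer B: numerator 0.944·0.121 = 0.11422; evidence = 0.11422+0.18·0.879 = 0.27244; posterior = 0.419.

Reviewer A: 0.298; Reviewer B: 0.419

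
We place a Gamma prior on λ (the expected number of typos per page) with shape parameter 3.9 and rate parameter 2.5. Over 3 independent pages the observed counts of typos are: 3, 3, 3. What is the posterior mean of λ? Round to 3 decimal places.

The Poisson likelihood adds the total count to the shape and the number of exposure periods to the rate. Here ∑xᵢ = 9 and n = 3, so shape 3.9→12.9 and rate 2.5→5.5.
E[λ | data] = 12.9/5.5 = 2.345.

Posterior mean ≈ 2.345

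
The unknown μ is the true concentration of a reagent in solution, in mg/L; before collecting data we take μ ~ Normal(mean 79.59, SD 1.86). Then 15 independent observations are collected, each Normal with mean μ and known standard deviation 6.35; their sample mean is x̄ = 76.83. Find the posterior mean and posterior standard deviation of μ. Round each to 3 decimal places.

Posterior mean ≈ 78.037; posterior SD ≈ 1.230

With known σ, the Normal prior is conjugate. Weight on the data is w = (n/σ²)/(n/σ² + 1/τ₀²) = 0.372001/(0.372001+0.289051) = 0.56274.
Posterior mean = w·x̄ + (1−w)·μ₀ = 0.56274·76.83 + 0.43726·79.59 = 78.037. Posterior variance = 1/(0.372001+0.289051) = 1.51274, so SD = 1.230.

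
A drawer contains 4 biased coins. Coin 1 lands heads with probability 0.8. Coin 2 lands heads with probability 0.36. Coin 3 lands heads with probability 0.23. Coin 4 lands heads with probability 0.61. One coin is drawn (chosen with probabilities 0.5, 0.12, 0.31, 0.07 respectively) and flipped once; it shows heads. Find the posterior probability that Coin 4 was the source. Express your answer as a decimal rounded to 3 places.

Posterior probability ≈ 0.077

Tabulate prior·likelihood by source: [1] prior 0.5, lik 0.8, product 0.4000; [2] prior 0.12, lik 0.36, product 0.04320; [3] prior 0.31, lik 0.23, product 0.07130; [4] prior 0.07, lik 0.61, product 0.04270.
Normalizing constant = 0.55720; the posterior for Coin 4 is its product over the sum, 0.04270/0.55720 = 0.077.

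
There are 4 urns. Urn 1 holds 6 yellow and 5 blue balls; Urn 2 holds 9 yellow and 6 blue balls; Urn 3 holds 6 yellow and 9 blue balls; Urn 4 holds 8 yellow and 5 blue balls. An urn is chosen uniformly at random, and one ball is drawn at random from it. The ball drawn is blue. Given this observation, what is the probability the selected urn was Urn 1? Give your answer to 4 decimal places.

Posterior probability ≈ 0.2471

P(blue|Urn 1) = 0.4545; P(blue|Urn 2) = 0.4; P(blue|Urn 3) = 0.6; P(blue|Urn 4) = 0.3846.
Prior × likelihood for each source: 0.25·0.4545=0.1136, 0.25·0.4=0.1000, 0.25·0.6=0.1500, 0.25·0.3846=0.09615. Summing gives P(blue) = 0.45979.
P(Urn 1 | blue) = 0.1136 / 0.45979 = 0.2471.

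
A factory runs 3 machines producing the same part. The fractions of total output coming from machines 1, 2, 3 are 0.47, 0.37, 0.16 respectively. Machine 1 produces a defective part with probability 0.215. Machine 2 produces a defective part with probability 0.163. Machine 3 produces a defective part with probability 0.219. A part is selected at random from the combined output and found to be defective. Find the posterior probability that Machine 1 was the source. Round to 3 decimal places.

Tabulate prior·likelihood by source: [1] prior 0.47, lik 0.215, product 0.1010; [2] prior 0.37, lik 0.163, product 0.06031; [3] prior 0.16, lik 0.219, product 0.03504.
Normalizing constant = 0.19640; the posterior for Machine 1 is its product over the sum, 0.1010/0.19640 = 0.515.

Posterior probability ≈ 0.515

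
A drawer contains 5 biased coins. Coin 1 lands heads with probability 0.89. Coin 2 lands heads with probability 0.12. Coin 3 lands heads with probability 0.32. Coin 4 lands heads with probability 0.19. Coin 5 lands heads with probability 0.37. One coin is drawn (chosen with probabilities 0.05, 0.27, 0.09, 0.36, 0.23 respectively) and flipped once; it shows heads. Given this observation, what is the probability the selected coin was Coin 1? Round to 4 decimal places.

Tabulate prior·likelihood by source: [1] prior 0.05, lik 0.89, product 0.04450; [2] prior 0.27, lik 0.12, product 0.03240; [3] prior 0.09, lik 0.32, product 0.02880; [4] prior 0.36, lik 0.19, product 0.06840; [5] prior 0.23, lik 0.37, product 0.08510.
Normalizing constant = 0.25920; the posterior for Coin 1 is its product over the sum, 0.04450/0.25920 = 0.1717.

Posterior probability ≈ 0.1717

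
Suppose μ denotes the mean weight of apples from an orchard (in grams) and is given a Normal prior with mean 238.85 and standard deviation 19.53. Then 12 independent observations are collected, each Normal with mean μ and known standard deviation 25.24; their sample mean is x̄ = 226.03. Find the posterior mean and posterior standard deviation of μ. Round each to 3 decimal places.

With known σ, the Normal prior is conjugate. Weight on the data is w = (n/σ²)/(n/σ² + 1/τ₀²) = 0.0188366/(0.0188366+0.00262178) = 0.87782.
Posterior mean = w·x̄ + (1−w)·μ₀ = 0.87782·226.03 + 0.12218·238.85 = 227.596. Posterior variance = 1/(0.0188366+0.00262178) = 46.6018, so SD = 6.827.

Posterior mean ≈ 227.596; posterior SD ≈ 6.827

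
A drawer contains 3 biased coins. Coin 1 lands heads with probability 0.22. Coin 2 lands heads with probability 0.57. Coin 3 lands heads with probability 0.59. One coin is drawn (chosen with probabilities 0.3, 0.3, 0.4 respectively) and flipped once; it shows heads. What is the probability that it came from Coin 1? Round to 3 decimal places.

Tabulate prior·likelihood by source: [1] prior 0.3, lik 0.22, product 0.06600; [2] prior 0.3, lik 0.57, product 0.1710; [3] prior 0.4, lik 0.59, product 0.2360.
Normalizing constant = 0.47300; the posterior for Coin 1 is its product over the sum, 0.06600/0.47300 = 0.140.

Posterior probability ≈ 0.140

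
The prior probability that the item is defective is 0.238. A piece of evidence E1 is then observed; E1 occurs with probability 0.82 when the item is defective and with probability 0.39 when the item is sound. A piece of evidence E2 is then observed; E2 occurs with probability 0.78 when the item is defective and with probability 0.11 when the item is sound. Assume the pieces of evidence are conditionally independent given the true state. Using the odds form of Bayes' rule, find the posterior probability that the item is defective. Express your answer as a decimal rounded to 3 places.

Posterior probability ≈ 0.823

Prior odds = 0.238/(1−0.238) = 0.31234.
Likelihood ratio for E1 = 0.82/0.39 = 2.1026.
Likelihood ratio for E2 = 0.78/0.11 = 7.0909.
Posterior odds = prior odds × LR₁ × LR₂ = 4.6566.
Posterior probability = odds/(1+odds) = 4.6566/5.6566 = 0.823.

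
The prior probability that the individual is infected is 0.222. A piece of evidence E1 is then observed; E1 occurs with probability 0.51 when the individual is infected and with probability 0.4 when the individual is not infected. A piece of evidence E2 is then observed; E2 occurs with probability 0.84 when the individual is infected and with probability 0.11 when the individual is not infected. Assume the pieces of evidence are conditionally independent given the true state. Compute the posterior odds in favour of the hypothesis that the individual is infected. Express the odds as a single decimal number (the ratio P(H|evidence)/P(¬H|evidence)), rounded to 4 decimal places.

Posterior odds ≈ 2.7782

Prior odds = 0.222/(1−0.222) = 0.28535.
Likelihood ratio for E1 = 0.51/0.4 = 1.2750.
Likelihood ratio for E2 = 0.84/0.11 = 7.6364.
Posterior odds = prior odds × LR₁ × LR₂ = 2.7782.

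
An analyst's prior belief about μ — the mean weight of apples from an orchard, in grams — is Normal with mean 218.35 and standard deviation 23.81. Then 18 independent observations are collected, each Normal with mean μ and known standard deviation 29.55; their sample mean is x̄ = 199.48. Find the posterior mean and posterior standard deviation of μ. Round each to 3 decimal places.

With known σ, the Normal prior is conjugate. Weight on the data is w = (n/σ²)/(n/σ² + 1/τ₀²) = 0.0206138/(0.0206138+0.00176393) = 0.92117.
Posterior mean = w·x̄ + (1−w)·μ₀ = 0.92117·199.48 + 0.078825·218.35 = 200.967. Posterior variance = 1/(0.0206138+0.00176393) = 44.6873, so SD = 6.685.

Posterior mean ≈ 200.967; posterior SD ≈ 6.685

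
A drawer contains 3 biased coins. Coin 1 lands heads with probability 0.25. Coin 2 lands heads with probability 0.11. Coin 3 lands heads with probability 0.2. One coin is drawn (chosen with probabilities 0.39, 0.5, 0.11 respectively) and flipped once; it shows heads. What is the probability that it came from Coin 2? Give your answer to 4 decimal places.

Posterior probability ≈ 0.3152

P(heads|C1) = 0.25; P(heads|C2) = 0.11; P(heads|C3) = 0.2.
Prior × likelihood for each source: 0.39·0.25=0.09750, 0.5·0.11=0.05500, 0.11·0.2=0.02200. Summing gives P(heads) = 0.17450.
P(Coin 2 | heads) = 0.05500 / 0.17450 = 0.3152.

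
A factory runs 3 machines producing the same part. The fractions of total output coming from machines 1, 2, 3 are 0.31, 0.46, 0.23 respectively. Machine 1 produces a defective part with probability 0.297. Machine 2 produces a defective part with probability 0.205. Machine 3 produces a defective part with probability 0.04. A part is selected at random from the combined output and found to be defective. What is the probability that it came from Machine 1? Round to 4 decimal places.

Posterior probability ≈ 0.4708

P(defective|M1) = 0.297; P(defective|M2) = 0.205; P(defective|M3) = 0.04.
Prior × likelihood for each source: 0.31·0.297=0.09207, 0.46·0.205=0.09430, 0.23·0.04=0.009200. Summing gives P(defective) = 0.19557.
P(Machine 1 | defective) = 0.09207 / 0.19557 = 0.4708.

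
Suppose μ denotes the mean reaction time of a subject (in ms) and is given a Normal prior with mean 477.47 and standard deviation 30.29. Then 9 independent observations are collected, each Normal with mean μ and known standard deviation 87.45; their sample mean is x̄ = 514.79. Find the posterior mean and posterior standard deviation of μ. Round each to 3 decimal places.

Posterior mean ≈ 496.845; posterior SD ≈ 21.004

With known σ, the Normal prior is conjugate. Weight on the data is w = (n/σ²)/(n/σ² + 1/τ₀²) = 0.00117685/(0.00117685+0.00108994) = 0.51917.
Posterior mean = w·x̄ + (1−w)·μ₀ = 0.51917·514.79 + 0.48083·477.47 = 496.845. Posterior variance = 1/(0.00117685+0.00108994) = 441.152, so SD = 21.004.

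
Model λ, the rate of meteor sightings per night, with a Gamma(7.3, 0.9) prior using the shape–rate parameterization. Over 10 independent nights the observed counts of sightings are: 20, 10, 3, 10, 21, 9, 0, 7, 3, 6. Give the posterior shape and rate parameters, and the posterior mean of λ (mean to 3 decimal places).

Posterior: Gamma(shape=96.3, rate=10.9); mean ≈ 8.835

Total count ∑xᵢ = 89 over n = 10 nights.
Gamma is conjugate to the Poisson likelihood: posterior is Gamma(shape = 7.3+89 = 96.3, rate = 0.9+10 = 10.9).
E[λ | data] = 96.3/10.9 = 8.835.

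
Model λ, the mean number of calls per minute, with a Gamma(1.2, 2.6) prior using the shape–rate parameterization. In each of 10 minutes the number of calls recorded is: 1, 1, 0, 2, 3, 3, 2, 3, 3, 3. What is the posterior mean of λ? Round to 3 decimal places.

Posterior mean ≈ 1.762

Total count ∑xᵢ = 21 over n = 10 minutes.
Gamma is conjugate to the Poisson likelihood: posterior is Gamma(shape = 1.2+21 = 22.2, rate = 2.6+10 = 12.6).
Posterior mean = shape/rate = 22.2/12.6 = 1.762.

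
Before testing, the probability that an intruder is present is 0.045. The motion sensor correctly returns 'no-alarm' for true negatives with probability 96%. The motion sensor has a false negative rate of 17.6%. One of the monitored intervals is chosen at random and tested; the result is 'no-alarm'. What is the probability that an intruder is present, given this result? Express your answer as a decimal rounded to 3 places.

Let H be the event that an intruder is present. P(H) = 0.045, so P(¬H) = 0.955. With E the 'no-alarm' result, P(E|H) = 0.176 and P(E|¬H) = 0.96.
P(E) = 0.176·0.045 + 0.96·0.955 = 0.0079200 + 0.91680 = 0.92472.
By Bayes' theorem, P(H|E) = 0.0079200 / 0.92472 = 0.009.

P(H | E) ≈ 0.009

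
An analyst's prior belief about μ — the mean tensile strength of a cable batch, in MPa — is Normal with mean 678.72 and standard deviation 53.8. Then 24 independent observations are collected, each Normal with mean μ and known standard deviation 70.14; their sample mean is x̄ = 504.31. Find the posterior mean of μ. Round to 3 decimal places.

Prior precision 1/τ₀² = 1/53.8² = 0.00034549; data precision n/σ² = 24/70.14² = 0.00487843.
Posterior precision = 0.00034549 + 0.00487843 = 0.00522392.
Posterior mean = (0.00034549·678.72 + 0.00487843·504.31) / 0.00522392 = 515.845.

Posterior mean ≈ 515.845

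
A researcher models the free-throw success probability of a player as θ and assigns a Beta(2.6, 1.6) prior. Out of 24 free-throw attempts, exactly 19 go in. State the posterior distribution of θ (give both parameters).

The binomial likelihood is conjugate to the Beta prior: with 19 successes and 5 failures, the posterior is Beta(2.6+19, 1.6+5) = Beta(21.6, 6.6).

Posterior: Beta(21.6, 6.6)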